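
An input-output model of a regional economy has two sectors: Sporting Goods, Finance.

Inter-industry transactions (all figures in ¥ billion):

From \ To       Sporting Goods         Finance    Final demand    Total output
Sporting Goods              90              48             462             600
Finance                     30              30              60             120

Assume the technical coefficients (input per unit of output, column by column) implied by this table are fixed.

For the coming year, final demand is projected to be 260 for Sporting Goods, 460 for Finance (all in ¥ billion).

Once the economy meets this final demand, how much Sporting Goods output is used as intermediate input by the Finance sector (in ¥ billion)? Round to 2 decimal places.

Technical coefficients a_ij = z_ij / X_j:
  a_11 = 90/600 = 0.15, a_21 = 30/600 = 0.05
  a_12 = 48/120 = 0.40, a_22 = 30/120 = 0.25
I − A =
  [   0.85    -0.40]
  [  -0.05     0.75]
det(I−A) = (0.85)(0.75) − (-0.40)(-0.05) = 0.6175
adj(I−A) = [[0.75, 0.40], [0.05, 0.85]]
(I − A)⁻¹ = adj(I−A) / det(I−A) ≈
  [   1.2146     0.6478]
  [   0.0810     1.3765]
First solve x = (I − A)⁻¹ d = adj(I−A)·d / det(I−A); in particular x_2 = (0.05·260 + 0.85·460) / 0.6175 = 404.00 / 0.6175 ≈ 654.2510.
Intermediate flow from 1 to 2: z_12 = a_12 · x_2 = 0.40 × 404.00 / 0.6175 = 161.60 / 0.6175 ≈ 261.70.

z_12 = 261.70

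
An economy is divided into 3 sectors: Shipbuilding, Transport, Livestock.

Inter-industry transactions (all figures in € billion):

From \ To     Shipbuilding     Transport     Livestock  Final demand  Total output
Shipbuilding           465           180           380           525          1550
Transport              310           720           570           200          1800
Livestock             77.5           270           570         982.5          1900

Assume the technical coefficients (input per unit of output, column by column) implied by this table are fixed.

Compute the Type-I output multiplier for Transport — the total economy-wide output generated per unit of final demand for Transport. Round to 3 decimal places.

m_T = 2.936

Technical coefficients a_ij = z_ij / X_j:
  a_SS = 465/1550 = 0.30, a_TS = 310/1550 = 0.20, a_LS = 77.5/1550 = 0.05
  a_ST = 180/1800 = 0.10, a_TT = 720/1800 = 0.40, a_LT = 270/1800 = 0.15
  a_SL = 380/1900 = 0.20, a_TL = 570/1900 = 0.30, a_LL = 570/1900 = 0.30
I − A =
  [   0.70    -0.10    -0.20]
  [  -0.20     0.60    -0.30]
  [  -0.05    -0.15     0.70]
Cofactors of I−A, C_ij = (−1)^(i+j)·(minor ij) (rows/columns in the sector order above):
  C_11 = (0.60)(0.70) − (-0.30)(-0.15) = 0.3750
  C_12 = −[(-0.20)(0.70) − (-0.30)(-0.05)] = 0.1550
  C_13 = (-0.20)(-0.15) − (0.60)(-0.05) = 0.0600
  C_21 = −[(-0.10)(0.70) − (-0.20)(-0.15)] = 0.1000
  C_22 = (0.70)(0.70) − (-0.20)(-0.05) = 0.4800
  C_23 = −[(0.70)(-0.15) − (-0.10)(-0.05)] = 0.1100
  C_31 = (-0.10)(-0.30) − (-0.20)(0.60) = 0.1500
  C_32 = −[(0.70)(-0.30) − (-0.20)(-0.20)] = 0.2500
  C_33 = (0.70)(0.60) − (-0.10)(-0.20) = 0.4000
det(I−A) = Σ_j (I−A)_1j·C_1j = (0.70)(0.3750) + (-0.10)(0.1550) + (-0.20)(0.0600) = 0.2350
adj(I−A) = Cᵀ =
  [ 0.3750   0.1000   0.1500]
  [ 0.1550   0.4800   0.2500]
  [ 0.0600   0.1100   0.4000]
(I − A)⁻¹ = adj(I−A) / det(I−A) ≈
  [   1.5957     0.4255     0.6383]
  [   0.6596     2.0426     1.0638]
  [   0.2553     0.4681     1.7021]
The output multiplier for sector j is the column-j sum of the Leontief inverse (I − A)⁻¹ = adj(I−A) / det(I−A).
Column T of adj(I−A): (0.1000, 0.4800, 0.1100); det(I−A) = 0.2350.
m_T = (0.1000 + 0.4800 + 0.1100) / 0.2350 = 0.69 / 0.2350 ≈ 2.936.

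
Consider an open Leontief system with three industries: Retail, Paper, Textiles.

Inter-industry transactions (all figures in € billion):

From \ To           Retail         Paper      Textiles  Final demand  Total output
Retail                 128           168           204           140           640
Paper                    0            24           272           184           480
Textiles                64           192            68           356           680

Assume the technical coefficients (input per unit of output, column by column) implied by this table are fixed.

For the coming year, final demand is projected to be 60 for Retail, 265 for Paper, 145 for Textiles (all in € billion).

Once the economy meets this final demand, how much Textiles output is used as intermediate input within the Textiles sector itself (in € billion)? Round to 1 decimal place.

Technical coefficients a_ij = z_ij / X_j:
  a_RR = 128/640 = 0.20, a_PR = 0/640 = 0.00, a_TR = 64/640 = 0.10
  a_RP = 168/480 = 0.35, a_PP = 24/480 = 0.05, a_TP = 192/480 = 0.40
  a_RT = 204/680 = 0.30, a_PT = 272/680 = 0.40, a_TT = 68/680 = 0.10
I − A =
  [   0.80    -0.35    -0.30]
  [   0.00     0.95    -0.40]
  [  -0.10    -0.40     0.90]
Cofactors of I−A, C_ij = (−1)^(i+j)·(minor ij) (rows/columns in the sector order above):
  C_11 = (0.95)(0.90) − (-0.40)(-0.40) = 0.6950
  C_12 = −[(0.00)(0.90) − (-0.40)(-0.10)] = 0.0400
  C_13 = (0.00)(-0.40) − (0.95)(-0.10) = 0.0950
  C_21 = −[(-0.35)(0.90) − (-0.30)(-0.40)] = 0.4350
  C_22 = (0.80)(0.90) − (-0.30)(-0.10) = 0.6900
  C_23 = −[(0.80)(-0.40) − (-0.35)(-0.10)] = 0.3550
  C_31 = (-0.35)(-0.40) − (-0.30)(0.95) = 0.4250
  C_32 = −[(0.80)(-0.40) − (-0.30)(0.00)] = 0.3200
  C_33 = (0.80)(0.95) − (-0.35)(0.00) = 0.7600
det(I−A) = Σ_j (I−A)_1j·C_1j = (0.80)(0.6950) + (-0.35)(0.0400) + (-0.30)(0.0950) = 0.5135
adj(I−A) = Cᵀ =
  [ 0.6950   0.4350   0.4250]
  [ 0.0400   0.6900   0.3200]
  [ 0.0950   0.3550   0.7600]
(I − A)⁻¹ = adj(I−A) / det(I−A) ≈
  [   1.3535     0.8471     0.8277]
  [   0.0779     1.3437     0.6232]
  [   0.1850     0.6913     1.4800]
First solve x = (I − A)⁻¹ d = adj(I−A)·d / det(I−A); in particular x_T = (0.0950·60 + 0.3550·265 + 0.7600·145) / 0.5135 = 209.975 / 0.5135 ≈ 408.909.
Intermediate flow from T to T: z_TT = a_TT · x_T = 0.10 × 209.975 / 0.5135 = 20.9975 / 0.5135 ≈ 40.9.

z_TT = 40.9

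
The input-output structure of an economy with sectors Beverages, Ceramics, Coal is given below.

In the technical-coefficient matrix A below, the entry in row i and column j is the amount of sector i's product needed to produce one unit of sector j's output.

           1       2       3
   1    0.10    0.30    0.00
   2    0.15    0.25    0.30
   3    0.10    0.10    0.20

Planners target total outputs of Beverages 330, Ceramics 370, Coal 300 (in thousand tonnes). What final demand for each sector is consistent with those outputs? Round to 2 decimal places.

I − A =
  [   0.90    -0.30     0.00]
  [  -0.15     0.75    -0.30]
  [  -0.10    -0.10     0.80]
d = (I − A) x:
  d_1 = (+0.90)·330 + (-0.30)·370 + (+0.00)·300 = 186.00
  d_2 = (-0.15)·330 + (+0.75)·370 + (-0.30)·300 = 138.00
  d_3 = (-0.10)·330 + (-0.10)·370 + (+0.80)·300 = 170.00

d_1 = 186.00, d_2 = 138.00, d_3 = 170.00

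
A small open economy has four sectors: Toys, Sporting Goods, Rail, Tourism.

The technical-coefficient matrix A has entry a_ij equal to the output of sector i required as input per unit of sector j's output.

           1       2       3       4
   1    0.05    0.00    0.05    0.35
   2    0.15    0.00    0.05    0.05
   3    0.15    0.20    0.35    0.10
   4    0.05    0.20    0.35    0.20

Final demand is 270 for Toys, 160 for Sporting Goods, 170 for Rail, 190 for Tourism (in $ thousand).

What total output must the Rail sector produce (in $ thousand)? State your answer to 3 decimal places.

x_3 = 567.482

I − A =
  [   0.95     0.00    -0.05    -0.35]
  [  -0.15     1.00    -0.05    -0.05]
  [  -0.15    -0.20     0.65    -0.10]
  [  -0.05    -0.20    -0.35     0.80]
Compute the cofactors C_ij = (−1)^(i+j)·(3×3 minor ij) of I−A; the adjugate is their transpose:
adj(I−A) = Cᵀ =
  [ 0.46600   0.07900   0.16550   0.22950]
  [ 0.08325   0.42475   0.07825   0.07275]
  [ 0.15100   0.17800   0.72250   0.16750]
  [ 0.11600   0.18900   0.34600   0.59900]
det(I−A) = Σ_j (I−A)_1j·C_1j = (0.95)(0.46600) + (0.00)(0.08325) + (-0.05)(0.15100) + (-0.35)(0.11600) = 0.39455
(I − A)⁻¹ = adj(I−A) / det(I−A) ≈
  [   1.1811     0.2002     0.4195     0.5817]
  [   0.2110     1.0765     0.1983     0.1844]
  [   0.3827     0.4511     1.8312     0.4245]
  [   0.2940     0.4790     0.8769     1.5182]
x = (I − A)⁻¹ d = adj(I−A)·d / det(I−A), with det(I−A) = 0.39455:
  x_1 = (0.46600·270 + 0.07900·160 + 0.16550·170 + 0.22950·190) / 0.39455 = 210.20 / 0.39455 ≈ 532.759
  x_2 = (0.08325·270 + 0.42475·160 + 0.07825·170 + 0.07275·190) / 0.39455 = 117.5625 / 0.39455 ≈ 297.966
  x_3 = (0.15100·270 + 0.17800·160 + 0.72250·170 + 0.16750·190) / 0.39455 = 223.90 / 0.39455 ≈ 567.482
  x_4 = (0.11600·270 + 0.18900·160 + 0.34600·170 + 0.59900·190) / 0.39455 = 234.19 / 0.39455 ≈ 593.562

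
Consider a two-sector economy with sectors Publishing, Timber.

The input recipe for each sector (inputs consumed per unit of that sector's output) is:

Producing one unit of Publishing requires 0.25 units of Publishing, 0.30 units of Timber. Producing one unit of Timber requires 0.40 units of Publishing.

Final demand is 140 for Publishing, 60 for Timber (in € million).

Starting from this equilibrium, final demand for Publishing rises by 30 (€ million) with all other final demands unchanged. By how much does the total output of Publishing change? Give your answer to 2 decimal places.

I − A =
  [   0.75    -0.40]
  [  -0.30     1.00]
det(I−A) = (0.75)(1.00) − (-0.40)(-0.30) = 0.6300
adj(I−A) = [[1.00, 0.40], [0.30, 0.75]]
(I − A)⁻¹ = adj(I−A) / det(I−A) ≈
  [   1.5873     0.6349]
  [   0.4762     1.1905]
Δx = (I − A)⁻¹ Δd with Δd having +30 in the Publishing component and 0 elsewhere.
So Δx_1 = L_11 · (+30), where L_11 = adj(I−A)_11 / det(I−A) = 1.00 / 0.6300.
Δx_1 = 1.00 × (+30) / 0.6300 = 30.00 / 0.6300 ≈ 47.62.

Δx_1 = 47.62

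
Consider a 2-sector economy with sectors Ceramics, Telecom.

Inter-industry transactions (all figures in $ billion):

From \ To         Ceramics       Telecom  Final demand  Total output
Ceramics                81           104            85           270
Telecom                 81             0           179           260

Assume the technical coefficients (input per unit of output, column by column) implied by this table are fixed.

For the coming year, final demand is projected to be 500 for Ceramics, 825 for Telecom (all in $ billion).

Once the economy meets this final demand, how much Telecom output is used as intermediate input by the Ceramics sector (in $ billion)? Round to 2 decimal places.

z_TC = 429.31

Technical coefficients a_ij = z_ij / X_j:
  a_CC = 81/270 = 0.30, a_TC = 81/270 = 0.30
  a_CT = 104/260 = 0.40, a_TT = 0/260 = 0.00
I − A =
  [   0.70    -0.40]
  [  -0.30     1.00]
det(I−A) = (0.70)(1.00) − (-0.40)(-0.30) = 0.5800
adj(I−A) = [[1.00, 0.40], [0.30, 0.70]]
(I − A)⁻¹ = adj(I−A) / det(I−A) ≈
  [   1.7241     0.6897]
  [   0.5172     1.2069]
First solve x = (I − A)⁻¹ d = adj(I−A)·d / det(I−A); in particular x_C = (1.00·500 + 0.40·825) / 0.5800 = 830.00 / 0.5800 ≈ 1431.0345.
Intermediate flow from T to C: z_TC = a_TC · x_C = 0.30 × 830.00 / 0.5800 = 249.00 / 0.5800 ≈ 429.31.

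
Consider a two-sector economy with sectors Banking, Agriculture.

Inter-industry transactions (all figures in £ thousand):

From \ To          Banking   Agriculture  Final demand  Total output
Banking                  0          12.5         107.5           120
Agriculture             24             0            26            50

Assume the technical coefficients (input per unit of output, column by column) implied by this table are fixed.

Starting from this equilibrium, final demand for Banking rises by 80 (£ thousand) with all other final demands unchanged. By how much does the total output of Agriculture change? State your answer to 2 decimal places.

Technical coefficients a_ij = z_ij / X_j:
  a_BB = 0/120 = 0.00, a_AB = 24/120 = 0.20
  a_BA = 12.5/50 = 0.25, a_AA = 0/50 = 0.00
I − A =
  [   1.00    -0.25]
  [  -0.20     1.00]
det(I−A) = (1.00)(1.00) − (-0.25)(-0.20) = 0.9500
adj(I−A) = [[1.00, 0.25], [0.20, 1.00]]
(I − A)⁻¹ = adj(I−A) / det(I−A) ≈
  [   1.0526     0.2632]
  [   0.2105     1.0526]
Δx = (I − A)⁻¹ Δd with Δd having +80 in the Banking component and 0 elsewhere.
So Δx_A = L_AB · (+80), where L_AB = adj(I−A)_AB / det(I−A) = 0.20 / 0.9500.
Δx_A = 0.20 × (+80) / 0.9500 = 16.00 / 0.9500 ≈ 16.84.

Δx_A = 16.84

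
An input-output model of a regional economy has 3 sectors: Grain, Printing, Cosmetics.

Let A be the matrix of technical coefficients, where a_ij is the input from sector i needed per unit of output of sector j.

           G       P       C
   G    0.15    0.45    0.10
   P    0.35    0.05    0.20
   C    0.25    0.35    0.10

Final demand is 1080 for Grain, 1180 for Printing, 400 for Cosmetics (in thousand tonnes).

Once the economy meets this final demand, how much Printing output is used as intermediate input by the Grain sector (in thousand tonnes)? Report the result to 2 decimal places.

z_PG = 1079.98

I − A =
  [   0.85    -0.45    -0.10]
  [  -0.35     0.95    -0.20]
  [  -0.25    -0.35     0.90]
Cofactors of I−A, C_ij = (−1)^(i+j)·(minor ij) (rows/columns in the sector order above):
  C_11 = (0.95)(0.90) − (-0.20)(-0.35) = 0.7850
  C_12 = −[(-0.35)(0.90) − (-0.20)(-0.25)] = 0.3650
  C_13 = (-0.35)(-0.35) − (0.95)(-0.25) = 0.3600
  C_21 = −[(-0.45)(0.90) − (-0.10)(-0.35)] = 0.4400
  C_22 = (0.85)(0.90) − (-0.10)(-0.25) = 0.7400
  C_23 = −[(0.85)(-0.35) − (-0.45)(-0.25)] = 0.4100
  C_31 = (-0.45)(-0.20) − (-0.10)(0.95) = 0.1850
  C_32 = −[(0.85)(-0.20) − (-0.10)(-0.35)] = 0.2050
  C_33 = (0.85)(0.95) − (-0.45)(-0.35) = 0.6500
det(I−A) = Σ_j (I−A)_1j·C_1j = (0.85)(0.7850) + (-0.45)(0.3650) + (-0.10)(0.3600) = 0.4670
adj(I−A) = Cᵀ =
  [ 0.7850   0.4400   0.1850]
  [ 0.3650   0.7400   0.2050]
  [ 0.3600   0.4100   0.6500]
(I − A)⁻¹ = adj(I−A) / det(I−A) ≈
  [   1.6809     0.9422     0.3961]
  [   0.7816     1.5846     0.4390]
  [   0.7709     0.8779     1.3919]
First solve x = (I − A)⁻¹ d = adj(I−A)·d / det(I−A); in particular x_G = (0.7850·1080 + 0.4400·1180 + 0.1850·400) / 0.4670 = 1441.00 / 0.4670 ≈ 3085.6531.
Intermediate flow from P to G: z_PG = a_PG · x_G = 0.35 × 1441.00 / 0.4670 = 504.35 / 0.4670 ≈ 1079.98.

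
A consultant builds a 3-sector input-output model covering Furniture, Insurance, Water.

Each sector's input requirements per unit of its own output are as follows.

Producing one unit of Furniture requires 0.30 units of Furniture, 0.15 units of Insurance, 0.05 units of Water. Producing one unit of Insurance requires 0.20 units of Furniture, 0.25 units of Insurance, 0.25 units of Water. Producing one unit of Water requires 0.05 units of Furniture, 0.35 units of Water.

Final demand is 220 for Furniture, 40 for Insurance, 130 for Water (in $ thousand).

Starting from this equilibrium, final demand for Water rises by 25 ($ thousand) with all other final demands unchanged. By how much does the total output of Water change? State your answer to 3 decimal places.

I − A =
  [   0.70    -0.20    -0.05]
  [  -0.15     0.75     0.00]
  [  -0.05    -0.25     0.65]
Cofactors of I−A, C_ij = (−1)^(i+j)·(minor ij) (rows/columns in the sector order above):
  C_11 = (0.75)(0.65) − (0.00)(-0.25) = 0.4875
  C_12 = −[(-0.15)(0.65) − (0.00)(-0.05)] = 0.0975
  C_13 = (-0.15)(-0.25) − (0.75)(-0.05) = 0.0750
  C_21 = −[(-0.20)(0.65) − (-0.05)(-0.25)] = 0.1425
  C_22 = (0.70)(0.65) − (-0.05)(-0.05) = 0.4525
  C_23 = −[(0.70)(-0.25) − (-0.20)(-0.05)] = 0.1850
  C_31 = (-0.20)(0.00) − (-0.05)(0.75) = 0.0375
  C_32 = −[(0.70)(0.00) − (-0.05)(-0.15)] = 0.0075
  C_33 = (0.70)(0.75) − (-0.20)(-0.15) = 0.4950
det(I−A) = Σ_j (I−A)_1j·C_1j = (0.70)(0.4875) + (-0.20)(0.0975) + (-0.05)(0.0750) = 0.3180
adj(I−A) = Cᵀ =
  [ 0.4875   0.1425   0.0375]
  [ 0.0975   0.4525   0.0075]
  [ 0.0750   0.1850   0.4950]
(I − A)⁻¹ = adj(I−A) / det(I−A) ≈
  [   1.5330     0.4481     0.1179]
  [   0.3066     1.4230     0.0236]
  [   0.2358     0.5818     1.5566]
Δx = (I − A)⁻¹ Δd with Δd having +25 in the Water component and 0 elsewhere.
So Δx_3 = L_33 · (+25), where L_33 = adj(I−A)_33 / det(I−A) = 0.4950 / 0.3180.
Δx_3 = 0.4950 × (+25) / 0.3180 = 12.375 / 0.3180 ≈ 38.915.

Δx_3 = 38.915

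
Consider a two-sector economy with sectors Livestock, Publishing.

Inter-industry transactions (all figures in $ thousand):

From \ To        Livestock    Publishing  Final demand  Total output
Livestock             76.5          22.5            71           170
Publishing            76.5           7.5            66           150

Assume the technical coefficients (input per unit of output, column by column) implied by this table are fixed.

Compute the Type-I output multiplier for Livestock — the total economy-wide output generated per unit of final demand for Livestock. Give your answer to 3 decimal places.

Technical coefficients a_ij = z_ij / X_j:
  a_11 = 76.5/170 = 0.45, a_21 = 76.5/170 = 0.45
  a_12 = 22.5/150 = 0.15, a_22 = 7.5/150 = 0.05
I − A =
  [   0.55    -0.15]
  [  -0.45     0.95]
det(I−A) = (0.55)(0.95) − (-0.15)(-0.45) = 0.4550
adj(I−A) = [[0.95, 0.15], [0.45, 0.55]]
(I − A)⁻¹ = adj(I−A) / det(I−A) ≈
  [   2.0879     0.3297]
  [   0.9890     1.2088]
The output multiplier for sector j is the column-j sum of the Leontief inverse (I − A)⁻¹ = adj(I−A) / det(I−A).
Column 1 of adj(I−A): (0.95, 0.45); det(I−A) = 0.4550.
m_1 = (0.95 + 0.45) / 0.4550 = 1.40 / 0.4550 ≈ 3.077.

m_1 = 3.077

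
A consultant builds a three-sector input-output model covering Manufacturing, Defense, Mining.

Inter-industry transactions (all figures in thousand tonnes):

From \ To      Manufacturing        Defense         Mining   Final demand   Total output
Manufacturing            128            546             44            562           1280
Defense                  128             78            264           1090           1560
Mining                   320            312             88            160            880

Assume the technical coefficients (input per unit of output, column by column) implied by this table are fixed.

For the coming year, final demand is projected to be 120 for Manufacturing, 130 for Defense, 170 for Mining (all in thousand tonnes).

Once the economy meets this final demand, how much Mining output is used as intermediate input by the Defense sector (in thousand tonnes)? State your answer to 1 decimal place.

Technical coefficients a_ij = z_ij / X_j:
  a_11 = 128/1280 = 0.10, a_21 = 128/1280 = 0.10, a_31 = 320/1280 = 0.25
  a_12 = 546/1560 = 0.35, a_22 = 78/1560 = 0.05, a_32 = 312/1560 = 0.20
  a_13 = 44/880 = 0.05, a_23 = 264/880 = 0.30, a_33 = 88/880 = 0.10
I − A =
  [   0.90    -0.35    -0.05]
  [  -0.10     0.95    -0.30]
  [  -0.25    -0.20     0.90]
Cofactors of I−A, C_ij = (−1)^(i+j)·(minor ij) (rows/columns in the sector order above):
  C_11 = (0.95)(0.90) − (-0.30)(-0.20) = 0.7950
  C_12 = −[(-0.10)(0.90) − (-0.30)(-0.25)] = 0.1650
  C_13 = (-0.10)(-0.20) − (0.95)(-0.25) = 0.2575
  C_21 = −[(-0.35)(0.90) − (-0.05)(-0.20)] = 0.3250
  C_22 = (0.90)(0.90) − (-0.05)(-0.25) = 0.7975
  C_23 = −[(0.90)(-0.20) − (-0.35)(-0.25)] = 0.2675
  C_31 = (-0.35)(-0.30) − (-0.05)(0.95) = 0.1525
  C_32 = −[(0.90)(-0.30) − (-0.05)(-0.10)] = 0.2750
  C_33 = (0.90)(0.95) − (-0.35)(-0.10) = 0.8200
det(I−A) = Σ_j (I−A)_1j·C_1j = (0.90)(0.7950) + (-0.35)(0.1650) + (-0.05)(0.2575) = 0.644875
adj(I−A) = Cᵀ =
  [ 0.7950   0.3250   0.1525]
  [ 0.1650   0.7975   0.2750]
  [ 0.2575   0.2675   0.8200]
(I − A)⁻¹ = adj(I−A) / det(I−A) ≈
  [   1.2328     0.5040     0.2365]
  [   0.2559     1.2367     0.4264]
  [   0.3993     0.4148     1.2716]
First solve x = (I − A)⁻¹ d = adj(I−A)·d / det(I−A); in particular x_2 = (0.1650·120 + 0.7975·130 + 0.2750·170) / 0.644875 = 170.225 / 0.644875 ≈ 263.966.
Intermediate flow from 3 to 2: z_32 = a_32 · x_2 = 0.20 × 170.225 / 0.644875 = 34.045 / 0.644875 ≈ 52.8.

z_32 = 52.8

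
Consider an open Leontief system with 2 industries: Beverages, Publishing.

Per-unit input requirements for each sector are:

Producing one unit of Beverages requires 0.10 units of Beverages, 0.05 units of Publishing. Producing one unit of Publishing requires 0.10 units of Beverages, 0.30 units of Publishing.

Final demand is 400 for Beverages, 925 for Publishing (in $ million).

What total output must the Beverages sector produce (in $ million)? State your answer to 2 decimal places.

x_1 = 596.00

I − A =
  [   0.90    -0.10]
  [  -0.05     0.70]
det(I−A) = (0.90)(0.70) − (-0.10)(-0.05) = 0.6250
adj(I−A) = [[0.70, 0.10], [0.05, 0.90]]
(I − A)⁻¹ = adj(I−A) / det(I−A) ≈
  [   1.1200     0.1600]
  [   0.0800     1.4400]
x = (I − A)⁻¹ d = adj(I−A)·d / det(I−A), with det(I−A) = 0.6250:
  x_1 = (0.70·400 + 0.10·925) / 0.6250 = 372.50 / 0.6250 = 596.00
  x_2 = (0.05·400 + 0.90·925) / 0.6250 = 852.50 / 0.6250 = 1364.00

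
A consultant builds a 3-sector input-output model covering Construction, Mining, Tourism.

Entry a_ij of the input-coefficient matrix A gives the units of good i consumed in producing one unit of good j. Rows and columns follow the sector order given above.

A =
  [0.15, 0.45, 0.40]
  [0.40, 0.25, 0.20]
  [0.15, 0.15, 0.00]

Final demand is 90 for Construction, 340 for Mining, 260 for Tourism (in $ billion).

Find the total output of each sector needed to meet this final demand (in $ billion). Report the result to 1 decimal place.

x_1 = 971.7, x_2 = 1124.7, x_3 = 574.5

I − A =
  [   0.85    -0.45    -0.40]
  [  -0.40     0.75    -0.20]
  [  -0.15    -0.15     1.00]
Cofactors of I−A, C_ij = (−1)^(i+j)·(minor ij) (rows/columns in the sector order above):
  C_11 = (0.75)(1.00) − (-0.20)(-0.15) = 0.7200
  C_12 = −[(-0.40)(1.00) − (-0.20)(-0.15)] = 0.4300
  C_13 = (-0.40)(-0.15) − (0.75)(-0.15) = 0.1725
  C_21 = −[(-0.45)(1.00) − (-0.40)(-0.15)] = 0.5100
  C_22 = (0.85)(1.00) − (-0.40)(-0.15) = 0.7900
  C_23 = −[(0.85)(-0.15) − (-0.45)(-0.15)] = 0.1950
  C_31 = (-0.45)(-0.20) − (-0.40)(0.75) = 0.3900
  C_32 = −[(0.85)(-0.20) − (-0.40)(-0.40)] = 0.3300
  C_33 = (0.85)(0.75) − (-0.45)(-0.40) = 0.4575
det(I−A) = Σ_j (I−A)_1j·C_1j = (0.85)(0.7200) + (-0.45)(0.4300) + (-0.40)(0.1725) = 0.3495
adj(I−A) = Cᵀ =
  [ 0.7200   0.5100   0.3900]
  [ 0.4300   0.7900   0.3300]
  [ 0.1725   0.1950   0.4575]
(I − A)⁻¹ = adj(I−A) / det(I−A) ≈
  [   2.0601     1.4592     1.1159]
  [   1.2303     2.2604     0.9442]
  [   0.4936     0.5579     1.3090]
x = (I − A)⁻¹ d = adj(I−A)·d / det(I−A), with det(I−A) = 0.3495:
  x_1 = (0.7200·90 + 0.5100·340 + 0.3900·260) / 0.3495 = 339.60 / 0.3495 ≈ 971.7
  x_2 = (0.4300·90 + 0.7900·340 + 0.3300·260) / 0.3495 = 393.10 / 0.3495 ≈ 1124.7
  x_3 = (0.1725·90 + 0.1950·340 + 0.4575·260) / 0.3495 = 200.775 / 0.3495 ≈ 574.5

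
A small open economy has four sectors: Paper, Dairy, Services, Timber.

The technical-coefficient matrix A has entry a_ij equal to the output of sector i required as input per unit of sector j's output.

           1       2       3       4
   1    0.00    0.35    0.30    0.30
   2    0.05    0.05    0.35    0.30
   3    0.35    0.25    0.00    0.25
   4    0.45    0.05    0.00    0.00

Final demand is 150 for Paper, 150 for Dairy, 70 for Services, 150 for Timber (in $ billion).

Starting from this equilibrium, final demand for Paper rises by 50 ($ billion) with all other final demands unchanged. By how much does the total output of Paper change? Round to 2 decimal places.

I − A =
  [   1.00    -0.35    -0.30    -0.30]
  [  -0.05     0.95    -0.35    -0.30]
  [  -0.35    -0.25     1.00    -0.25]
  [  -0.45    -0.05     0.00     1.00]
Compute the cofactors C_ij = (−1)^(i+j)·(3×3 minor ij) of I−A; the adjugate is their transpose:
adj(I−A) = Cᵀ =
  [ 0.843125   0.443750   0.408250   0.488125]
  [ 0.346875   0.726250   0.358250   0.411500]
  [ 0.481000   0.395875   0.741250   0.448375]
  [ 0.396750   0.236000   0.201625   0.698625]
det(I−A) = Σ_j (I−A)_1j·C_1j = (1.00)(0.843125) + (-0.35)(0.346875) + (-0.30)(0.481000) + (-0.30)(0.396750) = 0.45839375
(I − A)⁻¹ = adj(I−A) / det(I−A) ≈
  [   1.8393     0.9681     0.8906     1.0649]
  [   0.7567     1.5843     0.7815     0.8977]
  [   1.0493     0.8636     1.6171     0.9781]
  [   0.8655     0.5148     0.4399     1.5241]
Δx = (I − A)⁻¹ Δd with Δd having +50 in the Paper component and 0 elsewhere.
So Δx_1 = L_11 · (+50), where L_11 = adj(I−A)_11 / det(I−A) = 0.843125 / 0.45839375.
Δx_1 = 0.843125 × (+50) / 0.45839375 = 42.15625 / 0.45839375 ≈ 91.97.

Δx_1 = 91.97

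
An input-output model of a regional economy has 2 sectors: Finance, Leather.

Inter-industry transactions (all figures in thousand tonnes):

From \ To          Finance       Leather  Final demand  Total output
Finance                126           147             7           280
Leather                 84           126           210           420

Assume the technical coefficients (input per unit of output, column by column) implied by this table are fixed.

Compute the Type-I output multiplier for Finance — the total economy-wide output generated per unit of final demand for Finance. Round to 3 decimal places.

Technical coefficients a_ij = z_ij / X_j:
  a_FF = 126/280 = 0.45, a_LF = 84/280 = 0.30
  a_FL = 147/420 = 0.35, a_LL = 126/420 = 0.30
I − A =
  [   0.55    -0.35]
  [  -0.30     0.70]
det(I−A) = (0.55)(0.70) − (-0.35)(-0.30) = 0.2800
adj(I−A) = [[0.70, 0.35], [0.30, 0.55]]
(I − A)⁻¹ = adj(I−A) / det(I−A) ≈
  [   2.5000     1.2500]
  [   1.0714     1.9643]
The output multiplier for sector j is the column-j sum of the Leontief inverse (I − A)⁻¹ = adj(I−A) / det(I−A).
Column F of adj(I−A): (0.70, 0.30); det(I−A) = 0.2800.
m_F = (0.70 + 0.30) / 0.2800 = 1.00 / 0.2800 ≈ 3.571.

m_F = 3.571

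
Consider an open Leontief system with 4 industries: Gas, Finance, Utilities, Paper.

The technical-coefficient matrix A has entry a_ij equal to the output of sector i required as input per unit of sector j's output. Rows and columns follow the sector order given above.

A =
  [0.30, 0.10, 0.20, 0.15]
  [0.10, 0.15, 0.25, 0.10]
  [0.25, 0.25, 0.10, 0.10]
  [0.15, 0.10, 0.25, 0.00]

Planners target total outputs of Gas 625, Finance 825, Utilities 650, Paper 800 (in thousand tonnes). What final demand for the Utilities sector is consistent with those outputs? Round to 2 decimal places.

I − A =
  [   0.70    -0.10    -0.20    -0.15]
  [  -0.10     0.85    -0.25    -0.10]
  [  -0.25    -0.25     0.90    -0.10]
  [  -0.15    -0.10    -0.25     1.00]
d = (I − A) x:
  d_1 = (+0.70)·625 + (-0.10)·825 + (-0.20)·650 + (-0.15)·800 = 105.00
  d_2 = (-0.10)·625 + (+0.85)·825 + (-0.25)·650 + (-0.10)·800 = 396.25
  d_3 = (-0.25)·625 + (-0.25)·825 + (+0.90)·650 + (-0.10)·800 = 142.50
  d_4 = (-0.15)·625 + (-0.10)·825 + (-0.25)·650 + (+1.00)·800 = 461.25

d_3 = 142.50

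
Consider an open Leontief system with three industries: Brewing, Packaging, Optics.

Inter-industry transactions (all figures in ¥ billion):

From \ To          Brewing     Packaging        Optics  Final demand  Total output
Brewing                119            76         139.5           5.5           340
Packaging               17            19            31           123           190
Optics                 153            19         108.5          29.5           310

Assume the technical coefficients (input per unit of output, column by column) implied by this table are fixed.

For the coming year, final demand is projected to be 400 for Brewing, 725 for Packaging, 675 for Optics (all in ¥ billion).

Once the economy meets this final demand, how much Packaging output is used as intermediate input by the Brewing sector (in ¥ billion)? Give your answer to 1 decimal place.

Technical coefficients a_ij = z_ij / X_j:
  a_11 = 119/340 = 0.35, a_21 = 17/340 = 0.05, a_31 = 153/340 = 0.45
  a_12 = 76/190 = 0.40, a_22 = 19/190 = 0.10, a_32 = 19/190 = 0.10
  a_13 = 139.5/310 = 0.45, a_23 = 31/310 = 0.10, a_33 = 108.5/310 = 0.35
I − A =
  [   0.65    -0.40    -0.45]
  [  -0.05     0.90    -0.10]
  [  -0.45    -0.10     0.65]
Cofactors of I−A, C_ij = (−1)^(i+j)·(minor ij) (rows/columns in the sector order above):
  C_11 = (0.90)(0.65) − (-0.10)(-0.10) = 0.5750
  C_12 = −[(-0.05)(0.65) − (-0.10)(-0.45)] = 0.0775
  C_13 = (-0.05)(-0.10) − (0.90)(-0.45) = 0.4100
  C_21 = −[(-0.40)(0.65) − (-0.45)(-0.10)] = 0.3050
  C_22 = (0.65)(0.65) − (-0.45)(-0.45) = 0.2200
  C_23 = −[(0.65)(-0.10) − (-0.40)(-0.45)] = 0.2450
  C_31 = (-0.40)(-0.10) − (-0.45)(0.90) = 0.4450
  C_32 = −[(0.65)(-0.10) − (-0.45)(-0.05)] = 0.0875
  C_33 = (0.65)(0.90) − (-0.40)(-0.05) = 0.5650
det(I−A) = Σ_j (I−A)_1j·C_1j = (0.65)(0.5750) + (-0.40)(0.0775) + (-0.45)(0.4100) = 0.15825
adj(I−A) = Cᵀ =
  [ 0.5750   0.3050   0.4450]
  [ 0.0775   0.2200   0.0875]
  [ 0.4100   0.2450   0.5650]
(I − A)⁻¹ = adj(I−A) / det(I−A) ≈
  [   3.6335     1.9273     2.8120]
  [   0.4897     1.3902     0.5529]
  [   2.5908     1.5482     3.5703]
First solve x = (I − A)⁻¹ d = adj(I−A)·d / det(I−A); in particular x_1 = (0.5750·400 + 0.3050·725 + 0.4450·675) / 0.15825 = 751.50 / 0.15825 ≈ 4748.815.
Intermediate flow from 2 to 1: z_21 = a_21 · x_1 = 0.05 × 751.50 / 0.15825 = 37.575 / 0.15825 ≈ 237.4.

z_21 = 237.4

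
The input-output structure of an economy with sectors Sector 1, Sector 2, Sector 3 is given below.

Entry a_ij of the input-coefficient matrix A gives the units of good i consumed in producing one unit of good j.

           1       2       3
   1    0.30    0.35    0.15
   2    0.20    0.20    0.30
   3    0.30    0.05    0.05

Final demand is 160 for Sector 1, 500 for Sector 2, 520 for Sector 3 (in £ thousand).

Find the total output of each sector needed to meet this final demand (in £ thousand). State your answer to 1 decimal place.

x_1 = 1052.3, x_2 = 1242.5, x_3 = 945.1

I − A =
  [   0.70    -0.35    -0.15]
  [  -0.20     0.80    -0.30]
  [  -0.30    -0.05     0.95]
Cofactors of I−A, C_ij = (−1)^(i+j)·(minor ij) (rows/columns in the sector order above):
  C_11 = (0.80)(0.95) − (-0.30)(-0.05) = 0.7450
  C_12 = −[(-0.20)(0.95) − (-0.30)(-0.30)] = 0.2800
  C_13 = (-0.20)(-0.05) − (0.80)(-0.30) = 0.2500
  C_21 = −[(-0.35)(0.95) − (-0.15)(-0.05)] = 0.3400
  C_22 = (0.70)(0.95) − (-0.15)(-0.30) = 0.6200
  C_23 = −[(0.70)(-0.05) − (-0.35)(-0.30)] = 0.1400
  C_31 = (-0.35)(-0.30) − (-0.15)(0.80) = 0.2250
  C_32 = −[(0.70)(-0.30) − (-0.15)(-0.20)] = 0.2400
  C_33 = (0.70)(0.80) − (-0.35)(-0.20) = 0.4900
det(I−A) = Σ_j (I−A)_1j·C_1j = (0.70)(0.7450) + (-0.35)(0.2800) + (-0.15)(0.2500) = 0.3860
adj(I−A) = Cᵀ =
  [ 0.7450   0.3400   0.2250]
  [ 0.2800   0.6200   0.2400]
  [ 0.2500   0.1400   0.4900]
(I − A)⁻¹ = adj(I−A) / det(I−A) ≈
  [   1.9301     0.8808     0.5829]
  [   0.7254     1.6062     0.6218]
  [   0.6477     0.3627     1.2694]
x = (I − A)⁻¹ d = adj(I−A)·d / det(I−A), with det(I−A) = 0.3860:
  x_1 = (0.7450·160 + 0.3400·500 + 0.2250·520) / 0.3860 = 406.20 / 0.3860 ≈ 1052.3
  x_2 = (0.2800·160 + 0.6200·500 + 0.2400·520) / 0.3860 = 479.60 / 0.3860 ≈ 1242.5
  x_3 = (0.2500·160 + 0.1400·500 + 0.4900·520) / 0.3860 = 364.80 / 0.3860 ≈ 945.1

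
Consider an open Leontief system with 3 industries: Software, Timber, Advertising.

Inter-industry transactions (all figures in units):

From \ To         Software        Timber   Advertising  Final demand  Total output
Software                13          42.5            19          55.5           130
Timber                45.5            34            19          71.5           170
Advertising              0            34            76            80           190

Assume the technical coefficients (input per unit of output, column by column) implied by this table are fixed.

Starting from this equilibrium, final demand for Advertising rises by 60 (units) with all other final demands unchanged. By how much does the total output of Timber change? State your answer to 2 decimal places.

Δx_2 = 21.16

Technical coefficients a_ij = z_ij / X_j:
  a_11 = 13/130 = 0.10, a_21 = 45.5/130 = 0.35, a_31 = 0/130 = 0.00
  a_12 = 42.5/170 = 0.25, a_22 = 34/170 = 0.20, a_32 = 34/170 = 0.20
  a_13 = 19/190 = 0.10, a_23 = 19/190 = 0.10, a_33 = 76/190 = 0.40
I − A =
  [   0.90    -0.25    -0.10]
  [  -0.35     0.80    -0.10]
  [   0.00    -0.20     0.60]
Cofactors of I−A, C_ij = (−1)^(i+j)·(minor ij) (rows/columns in the sector order above):
  C_11 = (0.80)(0.60) − (-0.10)(-0.20) = 0.4600
  C_12 = −[(-0.35)(0.60) − (-0.10)(0.00)] = 0.2100
  C_13 = (-0.35)(-0.20) − (0.80)(0.00) = 0.0700
  C_21 = −[(-0.25)(0.60) − (-0.10)(-0.20)] = 0.1700
  C_22 = (0.90)(0.60) − (-0.10)(0.00) = 0.5400
  C_23 = −[(0.90)(-0.20) − (-0.25)(0.00)] = 0.1800
  C_31 = (-0.25)(-0.10) − (-0.10)(0.80) = 0.1050
  C_32 = −[(0.90)(-0.10) − (-0.10)(-0.35)] = 0.1250
  C_33 = (0.90)(0.80) − (-0.25)(-0.35) = 0.6325
det(I−A) = Σ_j (I−A)_1j·C_1j = (0.90)(0.4600) + (-0.25)(0.2100) + (-0.10)(0.0700) = 0.3545
adj(I−A) = Cᵀ =
  [ 0.4600   0.1700   0.1050]
  [ 0.2100   0.5400   0.1250]
  [ 0.0700   0.1800   0.6325]
(I − A)⁻¹ = adj(I−A) / det(I−A) ≈
  [   1.2976     0.4795     0.2962]
  [   0.5924     1.5233     0.3526]
  [   0.1975     0.5078     1.7842]
Δx = (I − A)⁻¹ Δd with Δd having +60 in the Advertising component and 0 elsewhere.
So Δx_2 = L_23 · (+60), where L_23 = adj(I−A)_23 / det(I−A) = 0.1250 / 0.3545.
Δx_2 = 0.1250 × (+60) / 0.3545 = 7.50 / 0.3545 ≈ 21.16.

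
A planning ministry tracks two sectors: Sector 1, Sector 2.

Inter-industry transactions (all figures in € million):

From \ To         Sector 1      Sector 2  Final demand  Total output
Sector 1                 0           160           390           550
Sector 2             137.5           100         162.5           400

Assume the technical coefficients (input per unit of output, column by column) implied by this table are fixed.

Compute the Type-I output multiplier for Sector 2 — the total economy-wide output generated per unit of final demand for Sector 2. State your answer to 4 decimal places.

m_2 = 2.1538

Technical coefficients a_ij = z_ij / X_j:
  a_11 = 0/550 = 0.00, a_21 = 137.5/550 = 0.25
  a_12 = 160/400 = 0.40, a_22 = 100/400 = 0.25
I − A =
  [   1.00    -0.40]
  [  -0.25     0.75]
det(I−A) = (1.00)(0.75) − (-0.40)(-0.25) = 0.6500
adj(I−A) = [[0.75, 0.40], [0.25, 1.00]]
(I − A)⁻¹ = adj(I−A) / det(I−A) ≈
  [   1.15385     0.61538]
  [   0.38462     1.53846]
The output multiplier for sector j is the column-j sum of the Leontief inverse (I − A)⁻¹ = adj(I−A) / det(I−A).
Column 2 of adj(I−A): (0.40, 1.00); det(I−A) = 0.6500.
m_2 = (0.40 + 1.00) / 0.6500 = 1.40 / 0.6500 ≈ 2.1538.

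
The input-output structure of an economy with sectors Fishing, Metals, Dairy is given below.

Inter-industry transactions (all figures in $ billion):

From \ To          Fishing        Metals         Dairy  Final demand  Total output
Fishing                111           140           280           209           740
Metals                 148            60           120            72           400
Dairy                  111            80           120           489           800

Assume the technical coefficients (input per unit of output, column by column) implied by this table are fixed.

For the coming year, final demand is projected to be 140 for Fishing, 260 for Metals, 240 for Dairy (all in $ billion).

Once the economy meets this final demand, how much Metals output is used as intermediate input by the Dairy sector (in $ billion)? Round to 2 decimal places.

Technical coefficients a_ij = z_ij / X_j:
  a_11 = 111/740 = 0.15, a_21 = 148/740 = 0.20, a_31 = 111/740 = 0.15
  a_12 = 140/400 = 0.35, a_22 = 60/400 = 0.15, a_32 = 80/400 = 0.20
  a_13 = 280/800 = 0.35, a_23 = 120/800 = 0.15, a_33 = 120/800 = 0.15
I − A =
  [   0.85    -0.35    -0.35]
  [  -0.20     0.85    -0.15]
  [  -0.15    -0.20     0.85]
Cofactors of I−A, C_ij = (−1)^(i+j)·(minor ij) (rows/columns in the sector order above):
  C_11 = (0.85)(0.85) − (-0.15)(-0.20) = 0.6925
  C_12 = −[(-0.20)(0.85) − (-0.15)(-0.15)] = 0.1925
  C_13 = (-0.20)(-0.20) − (0.85)(-0.15) = 0.1675
  C_21 = −[(-0.35)(0.85) − (-0.35)(-0.20)] = 0.3675
  C_22 = (0.85)(0.85) − (-0.35)(-0.15) = 0.6700
  C_23 = −[(0.85)(-0.20) − (-0.35)(-0.15)] = 0.2225
  C_31 = (-0.35)(-0.15) − (-0.35)(0.85) = 0.3500
  C_32 = −[(0.85)(-0.15) − (-0.35)(-0.20)] = 0.1975
  C_33 = (0.85)(0.85) − (-0.35)(-0.20) = 0.6525
det(I−A) = Σ_j (I−A)_1j·C_1j = (0.85)(0.6925) + (-0.35)(0.1925) + (-0.35)(0.1675) = 0.462625
adj(I−A) = Cᵀ =
  [ 0.6925   0.3675   0.3500]
  [ 0.1925   0.6700   0.1975]
  [ 0.1675   0.2225   0.6525]
(I − A)⁻¹ = adj(I−A) / det(I−A) ≈
  [   1.4969     0.7944     0.7566]
  [   0.4161     1.4483     0.4269]
  [   0.3621     0.4810     1.4104]
First solve x = (I − A)⁻¹ d = adj(I−A)·d / det(I−A); in particular x_3 = (0.1675·140 + 0.2225·260 + 0.6525·240) / 0.462625 = 237.90 / 0.462625 ≈ 514.2394.
Intermediate flow from 2 to 3: z_23 = a_23 · x_3 = 0.15 × 237.90 / 0.462625 = 35.685 / 0.462625 ≈ 77.14.

z_23 = 77.14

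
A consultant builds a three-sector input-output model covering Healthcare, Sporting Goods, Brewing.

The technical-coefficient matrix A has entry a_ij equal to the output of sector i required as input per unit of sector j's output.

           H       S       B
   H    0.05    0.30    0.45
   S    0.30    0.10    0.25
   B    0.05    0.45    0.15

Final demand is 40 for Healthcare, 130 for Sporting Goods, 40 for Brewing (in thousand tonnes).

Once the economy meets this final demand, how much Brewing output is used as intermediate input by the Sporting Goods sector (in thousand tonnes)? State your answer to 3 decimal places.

z_BS = 125.249

I − A =
  [   0.95    -0.30    -0.45]
  [  -0.30     0.90    -0.25]
  [  -0.05    -0.45     0.85]
Cofactors of I−A, C_ij = (−1)^(i+j)·(minor ij) (rows/columns in the sector order above):
  C_11 = (0.90)(0.85) − (-0.25)(-0.45) = 0.6525
  C_12 = −[(-0.30)(0.85) − (-0.25)(-0.05)] = 0.2675
  C_13 = (-0.30)(-0.45) − (0.90)(-0.05) = 0.1800
  C_21 = −[(-0.30)(0.85) − (-0.45)(-0.45)] = 0.4575
  C_22 = (0.95)(0.85) − (-0.45)(-0.05) = 0.7850
  C_23 = −[(0.95)(-0.45) − (-0.30)(-0.05)] = 0.4425
  C_31 = (-0.30)(-0.25) − (-0.45)(0.90) = 0.4800
  C_32 = −[(0.95)(-0.25) − (-0.45)(-0.30)] = 0.3725
  C_33 = (0.95)(0.90) − (-0.30)(-0.30) = 0.7650
det(I−A) = Σ_j (I−A)_1j·C_1j = (0.95)(0.6525) + (-0.30)(0.2675) + (-0.45)(0.1800) = 0.458625
adj(I−A) = Cᵀ =
  [ 0.6525   0.4575   0.4800]
  [ 0.2675   0.7850   0.3725]
  [ 0.1800   0.4425   0.7650]
(I − A)⁻¹ = adj(I−A) / det(I−A) ≈
  [   1.4227     0.9975     1.0466]
  [   0.5833     1.7116     0.8122]
  [   0.3925     0.9648     1.6680]
First solve x = (I − A)⁻¹ d = adj(I−A)·d / det(I−A); in particular x_S = (0.2675·40 + 0.7850·130 + 0.3725·40) / 0.458625 = 127.65 / 0.458625 ≈ 278.33197.
Intermediate flow from B to S: z_BS = a_BS · x_S = 0.45 × 127.65 / 0.458625 = 57.4425 / 0.458625 ≈ 125.249.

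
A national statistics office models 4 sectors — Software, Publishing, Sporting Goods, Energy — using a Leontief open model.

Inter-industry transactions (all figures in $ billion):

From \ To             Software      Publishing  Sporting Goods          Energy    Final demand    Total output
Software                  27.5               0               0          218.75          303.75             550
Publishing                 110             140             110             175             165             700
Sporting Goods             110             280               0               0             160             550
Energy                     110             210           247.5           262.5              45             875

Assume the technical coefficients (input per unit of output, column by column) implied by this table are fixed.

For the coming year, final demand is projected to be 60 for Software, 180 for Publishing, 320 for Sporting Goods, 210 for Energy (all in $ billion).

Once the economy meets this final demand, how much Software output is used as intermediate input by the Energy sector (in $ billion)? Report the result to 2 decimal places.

z_14 = 304.01

Technical coefficients a_ij = z_ij / X_j:
  a_11 = 27.5/550 = 0.05, a_21 = 110/550 = 0.20, a_31 = 110/550 = 0.20, a_41 = 110/550 = 0.20
  a_12 = 0/700 = 0.00, a_22 = 140/700 = 0.20, a_32 = 280/700 = 0.40, a_42 = 210/700 = 0.30
  a_13 = 0/550 = 0.00, a_23 = 110/550 = 0.20, a_33 = 0/550 = 0.00, a_43 = 247.5/550 = 0.45
  a_14 = 218.75/875 = 0.25, a_24 = 175/875 = 0.20, a_34 = 0/875 = 0.00, a_44 = 262.5/875 = 0.30
I − A =
  [   0.95     0.00     0.00    -0.25]
  [  -0.20     0.80    -0.20    -0.20]
  [  -0.20    -0.40     1.00     0.00]
  [  -0.20    -0.30    -0.45     0.70]
Compute the cofactors C_ij = (−1)^(i+j)·(3×3 minor ij) of I−A; the adjugate is their transpose:
adj(I−A) = Cᵀ =
  [ 0.4080   0.1200   0.1050   0.1800]
  [ 0.2260   0.5925   0.2310   0.2500]
  [ 0.1720   0.2610   0.4200   0.1360]
  [ 0.3240   0.4560   0.3990   0.6840]
det(I−A) = Σ_j (I−A)_1j·C_1j = (0.95)(0.4080) + (0.00)(0.2260) + (0.00)(0.1720) + (-0.25)(0.3240) = 0.3066
(I − A)⁻¹ = adj(I−A) / det(I−A) ≈
  [   1.3307     0.3914     0.3425     0.5871]
  [   0.7371     1.9325     0.7534     0.8154]
  [   0.5610     0.8513     1.3699     0.4436]
  [   1.0568     1.4873     1.3014     2.2309]
First solve x = (I − A)⁻¹ d = adj(I−A)·d / det(I−A); in particular x_4 = (0.3240·60 + 0.4560·180 + 0.3990·320 + 0.6840·210) / 0.3066 = 372.84 / 0.3066 ≈ 1216.0470.
Intermediate flow from 1 to 4: z_14 = a_14 · x_4 = 0.25 × 372.84 / 0.3066 = 93.21 / 0.3066 ≈ 304.01.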